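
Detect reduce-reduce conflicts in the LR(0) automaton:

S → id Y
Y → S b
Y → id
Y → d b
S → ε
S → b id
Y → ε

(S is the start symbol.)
A reduce-reduce conflict occurs when an LR(0) state has two complete items [A → α .] and [B → β .] — both call for a reduction, and with no lookahead the parser cannot choose between them.

Augment with S' → S and build the canonical LR(0) collection (I0 = CLOSURE({[S' → . S]}), then GOTO on every symbol after a dot until no new states appear). It has 11 states:
  I0: { [S → . b id], [S → . id Y], [S → .], [S' → . S] }  — shift, reduce
  I1: { [S' → S .] }  — accept
  I2: { [S → b . id] }  — shift
  I3: { [S → . b id], [S → . id Y], [S → .], [S → id . Y], [Y → . S b], [Y → . d b], [Y → . id], [Y → .] }  — shift, 2 reduces
  I4: { [Y → S . b] }  — shift
  I5: { [S → id Y .] }  — reduce
  I6: { [Y → d . b] }  — shift
  I7: { [S → . b id], [S → . id Y], [S → .], [S → id . Y], [Y → . S b], [Y → . d b], [Y → . id], [Y → .], [Y → id .] }  — shift, 3 reduces
  I8: { [Y → d b .] }  — reduce
  I9: { [Y → S b .] }  — reduce
  I10: { [S → b id .] }  — reduce

I3 contains complete items [S → .], [Y → .] — reduce-reduce conflict.
I7 contains complete items [S → .], [Y → .], [Y → id .] — reduce-reduce conflict.

Answer: Yes — I3: [S → .] vs [Y → .]; I7: [S → .] vs [Y → .]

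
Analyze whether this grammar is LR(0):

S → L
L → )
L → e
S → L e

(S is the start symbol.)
No. Shift-reduce conflict between [S → L .] and [S → L . e]

Augment with S' → S and build the canonical LR(0) collection (I0 = CLOSURE({[S' → . S]}), then GOTO on every symbol after a dot until no new states appear). It has 6 states:
  I0: { [L → . )], [L → . e], [S → . L e], [S → . L], [S' → . S] }  — shift
  I1: { [L → ) .] }  — reduce
  I2: { [S → L . e], [S → L .] }  — shift, reduce
  I3: { [S' → S .] }  — accept
  I4: { [L → e .] }  — reduce
  I5: { [S → L e .] }  — reduce

Conflict in state I2:
  Shift-reduce conflict between [S → L .] and [S → L . e]
So the grammar is NOT LR(0).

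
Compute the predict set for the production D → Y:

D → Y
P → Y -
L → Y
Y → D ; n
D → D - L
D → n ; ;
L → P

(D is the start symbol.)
{ 'n' }

PREDICT(D → Y) = (FIRST(RHS) \ {ε}) ∪ (FOLLOW(D) if ε ∈ FIRST(RHS), i.e. RHS ⇒* ε)
FIRST(Y) = { 'n' }
FIRST(Y) = { 'n' }
ε ∉ FIRST(Y), so FOLLOW(D) is not added.
PREDICT(D → Y) = { 'n' }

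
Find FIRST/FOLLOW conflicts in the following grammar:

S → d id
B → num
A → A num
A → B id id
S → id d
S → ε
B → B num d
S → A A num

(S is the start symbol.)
No FIRST/FOLLOW conflicts.

A FIRST/FOLLOW conflict occurs when a non-terminal N has a nullable alternative N → β (β ⇒* ε) and another alternative N → α with FIRST(α) ∩ FOLLOW(N) ≠ ∅: on such a lookahead the parser cannot decide between expanding α and letting N vanish via β.

Nullable non-terminals: S.
FIRST sets used below: FIRST(A) = { 'num' }

S: nullable alternative(s) S → ε; FOLLOW(S) = { $ }
  S → d id: FIRST \ {ε} = { 'd' } — disjoint from FOLLOW(S)
  S → id d: FIRST \ {ε} = { 'id' } — disjoint from FOLLOW(S)
  S → ε: FIRST \ {ε} = { } — this is the only nullable alternative, skip
  S → A A num: FIRST \ {ε} = { 'num' } — disjoint from FOLLOW(S)

A, B have no nullable alternative, so no FIRST/FOLLOW check is needed there.

No FIRST/FOLLOW conflicts found.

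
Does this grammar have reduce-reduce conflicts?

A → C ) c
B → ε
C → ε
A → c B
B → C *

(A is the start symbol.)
Augment with A' → A and build the canonical LR(0) collection (I0 = CLOSURE({[A' → . A]}), then GOTO on every symbol after a dot until no new states appear). It has 9 states:
  I0: { [A → . C ) c], [A → . c B], [A' → . A], [C → .] }  — shift, reduce
  I1: { [A' → A .] }  — accept
  I2: { [A → C . ) c] }  — shift
  I3: { [A → c . B], [B → . C *], [B → .], [C → .] }  — 2 reduces
  I4: { [A → c B .] }  — reduce
  I5: { [B → C . *] }  — shift
  I6: { [B → C * .] }  — reduce
  I7: { [A → C ) . c] }  — shift
  I8: { [A → C ) c .] }  — reduce

I3 contains complete items [B → .], [C → .] — reduce-reduce conflict.

Answer: Yes — I3: [B → .] vs [C → .]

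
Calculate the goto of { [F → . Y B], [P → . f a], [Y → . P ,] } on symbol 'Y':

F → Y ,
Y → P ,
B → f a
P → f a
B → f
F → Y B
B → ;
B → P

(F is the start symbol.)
GOTO(I, 'Y') = CLOSURE({ [A → αX.β] : [A → α.Xβ] ∈ I, X = 'Y' })

Items with dot before 'Y', with the dot advanced:
  [F → . Y B] → [F → Y . B]
Closure of the advanced items:
  [F → Y . B] has the dot before B: add [B → . f a], [B → . f], [B → . ;], [B → . P]
  [B → . P] has the dot before P: add [P → . f a]

GOTO = { [B → . ;], [B → . P], [B → . f a], [B → . f], [F → Y . B], [P → . f a] }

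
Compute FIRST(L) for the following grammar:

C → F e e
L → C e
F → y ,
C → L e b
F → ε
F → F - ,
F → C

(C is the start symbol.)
To compute FIRST(L), examine every production with L on the left-hand side, reading each right-hand side left to right until a non-nullable symbol is reached.

FIRST sets of the other non-terminals involved (by the same procedure, iterated to a fixed point):
  FIRST(C) = { '-', 'e', 'y' }

From L → C e:
  - C is a non-terminal: add FIRST(C) \ {ε} = { '-', 'e', 'y' }
    C is not nullable, so stop

Collecting: FIRST(L) = { '-', 'e', 'y' }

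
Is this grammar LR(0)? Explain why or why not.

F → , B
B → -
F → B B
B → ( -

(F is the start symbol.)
Yes, the grammar is LR(0)

Augment with F' → F and build the canonical LR(0) collection (I0 = CLOSURE({[F' → . F]}), then GOTO on every symbol after a dot until no new states appear). It has 9 states:
  I0: { [B → . ( -], [B → . -], [F → . , B], [F → . B B], [F' → . F] }  — shift
  I1: { [B → ( . -] }  — shift
  I2: { [B → . ( -], [B → . -], [F → , . B] }  — shift
  I3: { [B → - .] }  — reduce
  I4: { [B → . ( -], [B → . -], [F → B . B] }  — shift
  I5: { [F' → F .] }  — accept
  I6: { [F → B B .] }  — reduce
  I7: { [F → , B .] }  — reduce
  I8: { [B → ( - .] }  — reduce

Every state is either a pure shift/goto state or contains exactly one complete item and nothing to shift — no conflicts. The grammar is LR(0).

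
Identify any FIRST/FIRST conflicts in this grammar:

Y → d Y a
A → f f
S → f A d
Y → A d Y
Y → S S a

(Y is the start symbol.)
A FIRST/FIRST conflict occurs when two productions N → α and N → β for the same non-terminal have FIRST(α) ∩ FIRST(β) ≠ ∅ (with ε ∈ FIRST of a nullable right-hand side, so two nullable alternatives also conflict).

FIRST sets of the non-terminals at (or reachable through a nullable prefix from) the front of some alternative:
  FIRST(A) = { 'f' }
  FIRST(S) = { 'f' }

Productions for Y:
  Y → d Y a: FIRST = { 'd' }
  Y → A d Y: FIRST = { 'f' }
  Y → S S a: FIRST = { 'f' }
A, S have only one production, so no FIRST/FIRST conflict is possible there.

Conflict for Y: Y → A d Y and Y → S S a
  Overlap: { 'f' }

Answer: Yes. Y → A d Y / Y → S S a on { 'f' }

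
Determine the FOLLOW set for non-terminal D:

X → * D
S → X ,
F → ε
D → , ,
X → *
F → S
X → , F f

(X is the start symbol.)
{ $, ',' }

To compute FOLLOW(D), find every occurrence of D on a right-hand side N → α D β: add FIRST(β) \ {ε}, and if β is empty or nullable also add FOLLOW(N). Iterate to a fixed point.

In X → * D: D is at the end, add FOLLOW(X)

The FOLLOW sets referred to above (computed the same way, to a fixed point):
  FOLLOW(X) = { $, ',' }

Taking the union: FOLLOW(D) = { $, ',' }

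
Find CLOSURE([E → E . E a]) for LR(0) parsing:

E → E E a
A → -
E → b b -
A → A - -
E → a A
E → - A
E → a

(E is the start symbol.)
Start with: [E → E . E a]
  [E → E . E a] has the dot before E: add [E → . E E a], [E → . b b -], [E → . a A], [E → . - A], [E → . a]
No further items can be added.

CLOSURE = { [E → . - A], [E → . E E a], [E → . a A], [E → . a], [E → . b b -], [E → E . E a] }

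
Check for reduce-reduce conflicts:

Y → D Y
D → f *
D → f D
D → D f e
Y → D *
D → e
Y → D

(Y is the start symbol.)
A reduce-reduce conflict occurs when an LR(0) state has two complete items [A → α .] and [B → β .] — both call for a reduction, and with no lookahead the parser cannot choose between them.

Augment with Y' → Y and build the canonical LR(0) collection (I0 = CLOSURE({[Y' → . Y]}), then GOTO on every symbol after a dot until no new states appear). It has 13 states:
  I0: { [D → . D f e], [D → . e], [D → . f *], [D → . f D], [Y → . D *], [Y → . D Y], [Y → . D], [Y' → . Y] }  — shift
  I1: { [D → . D f e], [D → . e], [D → . f *], [D → . f D], [D → D . f e], [Y → . D *], [Y → . D Y], [Y → . D], [Y → D . *], [Y → D . Y], [Y → D .] }  — shift, reduce
  I2: { [Y' → Y .] }  — accept
  I3: { [D → e .] }  — reduce
  I4: { [D → . D f e], [D → . e], [D → . f *], [D → . f D], [D → f . *], [D → f . D] }  — shift
  I5: { [D → f * .] }  — reduce
  I6: { [D → D . f e], [D → f D .] }  — shift, reduce
  I7: { [D → D f . e] }  — shift
  I8: { [D → D f e .] }  — reduce
  I9: { [Y → D * .] }  — reduce
  I10: { [Y → D Y .] }  — reduce
  I11: { [D → . D f e], [D → . e], [D → . f *], [D → . f D], [D → D f . e], [D → f . *], [D → f . D] }  — shift
  I12: { [D → D f e .], [D → e .] }  — 2 reduces

I12 contains complete items [D → D f e .], [D → e .] — reduce-reduce conflict.

Answer: Yes — I12: [D → D f e .] vs [D → e .]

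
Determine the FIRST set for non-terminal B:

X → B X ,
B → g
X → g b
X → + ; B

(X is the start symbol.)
{ 'g' }

From B → g:
  - g is a terminal: add 'g' and stop

Collecting: FIRST(B) = { 'g' }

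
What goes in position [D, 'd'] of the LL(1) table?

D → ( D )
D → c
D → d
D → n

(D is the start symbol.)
To find M[D, 'd'], we find productions for D where 'd' is in the predict set (PREDICT(N → α) = (FIRST(α) \ {ε}) ∪ (FOLLOW(N) if α ⇒* ε)).

D → ( D ): PREDICT = { '(' }
D → c: PREDICT = { 'c' }
D → d: PREDICT = { 'd' }
  'd' is in predict set, so this production goes in M[D, 'd']
D → n: PREDICT = { 'n' }

M[D, 'd'] = D → d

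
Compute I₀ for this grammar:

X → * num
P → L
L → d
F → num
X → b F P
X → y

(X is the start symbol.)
First, augment the grammar with X' → X
I₀ = CLOSURE({ [X' → . X] }):
  [X' → . X] has the dot before X: add [X → . * num], [X → . b F P], [X → . y]
No further items can be added.

I₀ = { [X → . * num], [X → . b F P], [X → . y], [X' → . X] }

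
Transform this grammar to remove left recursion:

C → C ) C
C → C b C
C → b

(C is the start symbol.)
C → b C'
C' → ) C C'
C' → b C C'
C' → ε

C is directly left-recursive. The standard transformation for
  A → A α₁ | ... | A α_m | β₁ | ... | β_n
is
  A  → β₁ A' | ... | β_n A'
  A' → α₁ A' | ... | α_m A' | ε

C → b becomes C → b C'
C → C ) C becomes C' → ) C C'
C → C b C becomes C' → b C C'
Add C' → ε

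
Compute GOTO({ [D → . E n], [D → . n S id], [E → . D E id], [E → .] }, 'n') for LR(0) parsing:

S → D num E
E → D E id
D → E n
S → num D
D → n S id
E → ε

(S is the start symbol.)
{ [D → . E n], [D → . n S id], [D → n . S id], [E → . D E id], [E → .], [S → . D num E], [S → . num D] }

GOTO(I, 'n') = CLOSURE({ [A → αX.β] : [A → α.Xβ] ∈ I, X = 'n' })

Items with dot before 'n', with the dot advanced:
  [D → . n S id] → [D → n . S id]
Closure of the advanced items:
  [D → n . S id] has the dot before S: add [S → . D num E], [S → . num D]
  [S → . D num E] has the dot before D: add [D → . E n], [D → . n S id]
  [D → . E n] has the dot before E: add [E → . D E id], [E → .]

GOTO = { [D → . E n], [D → . n S id], [D → n . S id], [E → . D E id], [E → .], [S → . D num E], [S → . num D] }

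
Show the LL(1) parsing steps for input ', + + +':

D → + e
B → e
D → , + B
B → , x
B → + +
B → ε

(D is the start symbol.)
Stack is shown with the top on the left.

Stack    Input      Action
--------------------------
D $      , + + + $  output D → , + B
, + B $  , + + + $  match ','
+ B $    + + + $    match '+'
B $      + + $      output B → + +
+ + $    + + $      match '+'
+ $      + $        match '+'
$        $          accept

The string is accepted.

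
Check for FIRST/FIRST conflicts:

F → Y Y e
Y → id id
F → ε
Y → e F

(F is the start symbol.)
No FIRST/FIRST conflicts.

FIRST sets of the non-terminals at (or reachable through a nullable prefix from) the front of some alternative:
  FIRST(Y) = { 'e', 'id' }

Productions for F:
  F → Y Y e: FIRST = { 'e', 'id' }
  F → ε: FIRST = { ε }
Productions for Y:
  Y → id id: FIRST = { 'id' }
  Y → e F: FIRST = { 'e' }

All alternatives of each non-terminal have pairwise disjoint FIRST sets.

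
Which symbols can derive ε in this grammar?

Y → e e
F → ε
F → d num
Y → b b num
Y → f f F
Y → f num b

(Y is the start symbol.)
A non-terminal is nullable if it can derive ε (the empty string): either it has an ε-production, or it has a production whose right-hand side consists entirely of nullable non-terminals.

ε-productions: F → ε
So F is immediately nullable.
No further non-terminal can be added: every production for the remaining non-terminals contains a terminal or a non-nullable non-terminal.
Nullable = { 'F' }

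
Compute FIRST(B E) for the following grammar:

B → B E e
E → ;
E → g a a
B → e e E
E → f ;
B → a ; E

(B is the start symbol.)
{ 'a', 'e' }

FIRST sets of the non-terminals involved (from the grammar, by fixed-point iteration):
  FIRST(B) = { 'a', 'e' }

To compute FIRST(B E), process the symbols left to right:
Symbol B is a non-terminal. Add FIRST(B) \ {ε} = { 'a', 'e' }
B is not nullable (ε ∉ FIRST(B)), so stop here.
FIRST(B E) = { 'a', 'e' }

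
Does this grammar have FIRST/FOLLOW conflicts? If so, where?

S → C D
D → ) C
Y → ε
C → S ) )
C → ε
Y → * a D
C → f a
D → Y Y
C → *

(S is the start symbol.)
Nullable non-terminals: C, D, S, Y.
FIRST sets used below: FIRST(S) = { ')', '*', 'f', ε }, FIRST(Y) = { '*', ε }

C: nullable alternative(s) C → ε; FOLLOW(C) = { $, ')', '*' }
  C → S ) ): FIRST \ {ε} = { ')', '*', 'f' } — overlaps FOLLOW(C) on { ')', '*' }: CONFLICT
  C → ε: FIRST \ {ε} = { } — this is the only nullable alternative, skip
  C → f a: FIRST \ {ε} = { 'f' } — disjoint from FOLLOW(C)
  C → *: FIRST \ {ε} = { '*' } — overlaps FOLLOW(C) on { '*' }: CONFLICT

D: nullable alternative(s) D → Y Y; FOLLOW(D) = { $, ')', '*' }
  D → ) C: FIRST \ {ε} = { ')' } — overlaps FOLLOW(D) on { ')' }: CONFLICT
  D → Y Y: FIRST \ {ε} = { '*' } — this is the only nullable alternative, skip
S has a nullable alternative but only one production, so nothing to check.

Y: nullable alternative(s) Y → ε; FOLLOW(Y) = { $, ')', '*' }
  Y → ε: FIRST \ {ε} = { } — this is the only nullable alternative, skip
  Y → * a D: FIRST \ {ε} = { '*' } — overlaps FOLLOW(Y) on { '*' }: CONFLICT

So the grammar has 4 FIRST/FOLLOW conflicts (marked CONFLICT above).

Answer: Yes. D → ')' C with FOLLOW(D) on { ')' }; Y → '*' a D with FOLLOW(Y) on { '*' }; C → S ')' ')' with FOLLOW(C) on { ')', '*' }; C → '*' with FOLLOW(C) on { '*' }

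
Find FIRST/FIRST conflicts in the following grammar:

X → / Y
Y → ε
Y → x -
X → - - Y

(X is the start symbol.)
A FIRST/FIRST conflict occurs when two productions N → α and N → β for the same non-terminal have FIRST(α) ∩ FIRST(β) ≠ ∅ (with ε ∈ FIRST of a nullable right-hand side, so two nullable alternatives also conflict).

Productions for X:
  X → / Y: FIRST = { '/' }
  X → - - Y: FIRST = { '-' }
Productions for Y:
  Y → ε: FIRST = { ε }
  Y → x -: FIRST = { 'x' }

All alternatives of each non-terminal have pairwise disjoint FIRST sets.

Answer: No FIRST/FIRST conflicts.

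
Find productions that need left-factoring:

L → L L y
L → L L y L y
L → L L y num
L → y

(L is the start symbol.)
Left-factoring is needed when two productions for the same non-terminal
share a common prefix on the right-hand side.

Productions for L:
  L → L L y
  L → L L y L y
  L → L L y num
  L → y

Found common prefix 'L L y' in productions for L

Answer: Yes, L has productions with common prefix 'L L y'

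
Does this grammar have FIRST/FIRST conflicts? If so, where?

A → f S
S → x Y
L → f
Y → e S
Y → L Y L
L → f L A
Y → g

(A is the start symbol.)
A FIRST/FIRST conflict occurs when two productions N → α and N → β for the same non-terminal have FIRST(α) ∩ FIRST(β) ≠ ∅ (with ε ∈ FIRST of a nullable right-hand side, so two nullable alternatives also conflict).

FIRST sets of the non-terminals at (or reachable through a nullable prefix from) the front of some alternative:
  FIRST(L) = { 'f' }

Productions for L:
  L → f: FIRST = { 'f' }
  L → f L A: FIRST = { 'f' }
Productions for Y:
  Y → e S: FIRST = { 'e' }
  Y → L Y L: FIRST = { 'f' }
  Y → g: FIRST = { 'g' }
A, S have only one production, so no FIRST/FIRST conflict is possible there.

Conflict for L: L → f and L → f L A
  Overlap: { 'f' }

Answer: Yes. L → f / L → f L A on { 'f' }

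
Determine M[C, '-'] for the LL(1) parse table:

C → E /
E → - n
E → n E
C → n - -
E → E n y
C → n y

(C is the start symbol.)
To find M[C, '-'], we find productions for C where '-' is in the predict set (PREDICT(N → α) = (FIRST(α) \ {ε}) ∪ (FOLLOW(N) if α ⇒* ε)).

Relevant sets:
  FIRST(E) = { '-', 'n' }

C → E /: PREDICT = { '-', 'n' }
  '-' is in predict set, so this production goes in M[C, '-']
C → n - -: PREDICT = { 'n' }
C → n y: PREDICT = { 'n' }

M[C, '-'] = C → E /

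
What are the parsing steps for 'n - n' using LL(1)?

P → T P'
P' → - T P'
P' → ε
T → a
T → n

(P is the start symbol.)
LL(1) parsing maintains a stack (initially the start symbol over $) and the input. At each step: if the stack top is a terminal, match it against the current input token; if it is a non-terminal N, replace it with the RHS of M[N, lookahead] (the unique production whose predict set contains the lookahead).

Stack is shown with the top on the left.

Stack     Input    Action
-------------------------
P $       n - n $  output P → T P'
T P' $    n - n $  output T → n
n P' $    n - n $  match 'n'
P' $      - n $    output P' → - T P'
- T P' $  - n $    match '-'
T P' $    n $      output T → n
n P' $    n $      match 'n'
P' $      $        output P' → ε
$         $        accept

The string is accepted.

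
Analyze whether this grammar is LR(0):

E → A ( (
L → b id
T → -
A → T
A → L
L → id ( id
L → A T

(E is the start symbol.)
A grammar is LR(0) if no state in the canonical LR(0) collection has:
  - both a shift item (dot before a terminal) and a complete item (shift-reduce conflict), or
  - two or more complete items (reduce-reduce conflict; the accept item [E' → E .] counts as a complete item here).

Augment with E' → E and build the canonical LR(0) collection (I0 = CLOSURE({[E' → . E]}), then GOTO on every symbol after a dot until no new states appear). It has 14 states:
  I0: { [A → . L], [A → . T], [E → . A ( (], [E' → . E], [L → . A T], [L → . b id], [L → . id ( id], [T → . -] }  — shift
  I1: { [T → - .] }  — reduce
  I2: { [E → A . ( (], [L → A . T], [T → . -] }  — shift
  I3: { [E' → E .] }  — accept
  I4: { [A → L .] }  — reduce
  I5: { [A → T .] }  — reduce
  I6: { [L → b . id] }  — shift
  I7: { [L → id . ( id] }  — shift
  I8: { [L → id ( . id] }  — shift
  I9: { [L → id ( id .] }  — reduce
  I10: { [L → b id .] }  — reduce
  I11: { [E → A ( . (] }  — shift
  I12: { [L → A T .] }  — reduce
  I13: { [E → A ( ( .] }  — reduce

Every state is either a pure shift/goto state or contains exactly one complete item and nothing to shift — no conflicts. The grammar is LR(0).

Answer: Yes, the grammar is LR(0)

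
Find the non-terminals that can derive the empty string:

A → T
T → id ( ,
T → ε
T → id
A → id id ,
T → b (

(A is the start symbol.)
{ 'A', 'T' }

ε-productions: T → ε
So T is immediately nullable.
A → T: every symbol on the right is nullable, so A is nullable too.
Every non-terminal is now nullable.
Nullable = { 'A', 'T' }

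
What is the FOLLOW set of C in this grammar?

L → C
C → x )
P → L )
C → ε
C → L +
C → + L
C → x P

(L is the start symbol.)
To compute FOLLOW(C), find every occurrence of C on a right-hand side N → α C β: add FIRST(β) \ {ε}, and if β is empty or nullable also add FOLLOW(N). Iterate to a fixed point.

In L → C: C is at the end, add FOLLOW(L)

The FOLLOW sets referred to above (computed the same way, to a fixed point):
  FOLLOW(L) = { $, ')', '+' }

Taking the union: FOLLOW(C) = { $, ')', '+' }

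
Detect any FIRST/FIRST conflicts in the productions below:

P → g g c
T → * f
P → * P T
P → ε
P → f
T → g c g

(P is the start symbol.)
A FIRST/FIRST conflict occurs when two productions N → α and N → β for the same non-terminal have FIRST(α) ∩ FIRST(β) ≠ ∅ (with ε ∈ FIRST of a nullable right-hand side, so two nullable alternatives also conflict).

Productions for P:
  P → g g c: FIRST = { 'g' }
  P → * P T: FIRST = { '*' }
  P → ε: FIRST = { ε }
  P → f: FIRST = { 'f' }
Productions for T:
  T → * f: FIRST = { '*' }
  T → g c g: FIRST = { 'g' }

All alternatives of each non-terminal have pairwise disjoint FIRST sets.

Answer: No FIRST/FIRST conflicts.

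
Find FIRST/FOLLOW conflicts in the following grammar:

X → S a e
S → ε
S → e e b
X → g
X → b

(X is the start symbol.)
No FIRST/FOLLOW conflicts.

Nullable non-terminals: S.

S: nullable alternative(s) S → ε; FOLLOW(S) = { 'a' }
  S → ε: FIRST \ {ε} = { } — this is the only nullable alternative, skip
  S → e e b: FIRST \ {ε} = { 'e' } — disjoint from FOLLOW(S)

X has no nullable alternative, so no FIRST/FOLLOW check is needed there.

No FIRST/FOLLOW conflicts found.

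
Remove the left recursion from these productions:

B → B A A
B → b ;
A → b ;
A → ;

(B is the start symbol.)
B is directly left-recursive. The standard transformation for
  A → A α₁ | ... | A α_m | β₁ | ... | β_n
is
  A  → β₁ A' | ... | β_n A'
  A' → α₁ A' | ... | α_m A' | ε

B → b ; becomes B → b ; B'
B → B A A becomes B' → A A B'
Add B' → ε

Productions for other non-terminals are unchanged:
  A → b ;
  A → ;

Resulting grammar:
B → b ; B'
B' → A A B'
B' → ε
A → b ;
A → ;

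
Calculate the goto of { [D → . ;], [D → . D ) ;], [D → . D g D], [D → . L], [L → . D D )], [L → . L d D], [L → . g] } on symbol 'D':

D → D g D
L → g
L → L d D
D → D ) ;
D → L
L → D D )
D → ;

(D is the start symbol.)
{ [D → . ;], [D → . D ) ;], [D → . D g D], [D → . L], [D → D . ) ;], [D → D . g D], [L → . D D )], [L → . L d D], [L → . g], [L → D . D )] }

GOTO(I, 'D') = CLOSURE({ [A → αX.β] : [A → α.Xβ] ∈ I, X = 'D' })

Items with dot before 'D', with the dot advanced:
  [D → . D ) ;] → [D → D . ) ;]
  [D → . D g D] → [D → D . g D]
  [L → . D D )] → [L → D . D )]
Closure of the advanced items:
  [L → D . D )] has the dot before D: add [D → . D g D], [D → . D ) ;], [D → . L], [D → . ;]
  [D → . L] has the dot before L: add [L → . g], [L → . L d D], [L → . D D )]

GOTO = { [D → . ;], [D → . D ) ;], [D → . D g D], [D → . L], [D → D . ) ;], [D → D . g D], [L → . D D )], [L → . L d D], [L → . g], [L → D . D )] }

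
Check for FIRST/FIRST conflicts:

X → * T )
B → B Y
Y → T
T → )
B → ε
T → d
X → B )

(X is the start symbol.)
A FIRST/FIRST conflict occurs when two productions N → α and N → β for the same non-terminal have FIRST(α) ∩ FIRST(β) ≠ ∅ (with ε ∈ FIRST of a nullable right-hand side, so two nullable alternatives also conflict).

FIRST sets of the non-terminals at (or reachable through a nullable prefix from) the front of some alternative:
  FIRST(B) = { ')', 'd', ε }
  FIRST(Y) = { ')', 'd' }

Productions for X:
  X → * T ): FIRST = { '*' }
  X → B ): FIRST = { ')', 'd' }
Productions for B:
  B → B Y: FIRST = { ')', 'd' }
  B → ε: FIRST = { ε }
Productions for T:
  T → ): FIRST = { ')' }
  T → d: FIRST = { 'd' }
Y has only one production, so no FIRST/FIRST conflict is possible there.

All alternatives of each non-terminal have pairwise disjoint FIRST sets.

Answer: No FIRST/FIRST conflicts.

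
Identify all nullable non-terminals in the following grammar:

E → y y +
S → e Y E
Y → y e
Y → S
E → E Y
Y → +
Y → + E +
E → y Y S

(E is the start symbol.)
None

There are no ε-productions, so no non-terminal can derive ε.
No non-terminals are nullable.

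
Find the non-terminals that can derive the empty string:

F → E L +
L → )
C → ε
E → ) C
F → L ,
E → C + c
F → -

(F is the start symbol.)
ε-productions: C → ε
So C is immediately nullable.
No further non-terminal can be added: every production for the remaining non-terminals contains a terminal or a non-nullable non-terminal.
Nullable = { 'C' }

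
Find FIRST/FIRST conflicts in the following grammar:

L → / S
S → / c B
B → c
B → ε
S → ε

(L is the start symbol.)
Productions for S:
  S → / c B: FIRST = { '/' }
  S → ε: FIRST = { ε }
Productions for B:
  B → c: FIRST = { 'c' }
  B → ε: FIRST = { ε }
L has only one production, so no FIRST/FIRST conflict is possible there.

All alternatives of each non-terminal have pairwise disjoint FIRST sets.

Answer: No FIRST/FIRST conflicts.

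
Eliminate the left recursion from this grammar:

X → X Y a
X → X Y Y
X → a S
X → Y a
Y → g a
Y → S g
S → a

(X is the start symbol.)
X is directly left-recursive. The standard transformation for
  A → A α₁ | ... | A α_m | β₁ | ... | β_n
is
  A  → β₁ A' | ... | β_n A'
  A' → α₁ A' | ... | α_m A' | ε

X → a S becomes X → a S X'
X → Y a becomes X → Y a X'
X → X Y a becomes X' → Y a X'
X → X Y Y becomes X' → Y Y X'
Add X' → ε

Productions for other non-terminals are unchanged:
  Y → g a
  Y → S g
  S → a

Resulting grammar:
X → a S X'
X → Y a X'
X' → Y a X'
X' → Y Y X'
X' → ε
Y → g a
Y → S g
S → a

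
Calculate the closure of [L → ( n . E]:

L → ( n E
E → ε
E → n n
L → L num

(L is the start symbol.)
To compute CLOSURE, for each item [A → α.Bβ] where B is a non-terminal, add [B → .γ] for all productions B → γ; repeat for the newly added items until nothing changes.

Start with: [L → ( n . E]
  [L → ( n . E] has the dot before E: add [E → .], [E → . n n]
No further items can be added.

CLOSURE = { [E → . n n], [E → .], [L → ( n . E] }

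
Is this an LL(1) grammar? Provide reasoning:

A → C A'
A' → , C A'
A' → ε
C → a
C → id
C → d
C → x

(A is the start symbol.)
Yes, the grammar is LL(1).

A grammar is LL(1) if for each non-terminal N with multiple productions, the predict sets of those productions are pairwise disjoint, where PREDICT(N → α) = (FIRST(α) \ {ε}) ∪ (FOLLOW(N) if α ⇒* ε).

Relevant sets:
  FOLLOW(A') = { $ }

For A':
  PREDICT(A' → ',' C A') = { ',' }
  PREDICT(A' → ε) = { $ }
For C:
  PREDICT(C → a) = { 'a' }
  PREDICT(C → id) = { 'id' }
  PREDICT(C → d) = { 'd' }
  PREDICT(C → x) = { 'x' }
A has a single production, so nothing to check there.

All predict sets are disjoint. The grammar IS LL(1).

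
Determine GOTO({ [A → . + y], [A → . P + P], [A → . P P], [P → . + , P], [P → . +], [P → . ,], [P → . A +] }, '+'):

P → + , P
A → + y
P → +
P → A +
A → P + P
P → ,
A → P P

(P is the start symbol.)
{ [A → + . y], [P → + . , P], [P → + .] }

GOTO(I, '+') = CLOSURE({ [A → αX.β] : [A → α.Xβ] ∈ I, X = '+' })

Items with dot before '+', with the dot advanced:
  [A → . + y] → [A → + . y]
  [P → . +] → [P → + .]
  [P → . + , P] → [P → + . , P]
Closure adds nothing (no advanced item has the dot before a non-terminal).

GOTO = { [A → + . y], [P → + . , P], [P → + .] }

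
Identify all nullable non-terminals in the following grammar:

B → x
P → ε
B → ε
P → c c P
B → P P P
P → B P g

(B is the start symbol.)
{ 'B', 'P' }

A non-terminal is nullable if it can derive ε (the empty string): either it has an ε-production, or it has a production whose right-hand side consists entirely of nullable non-terminals.

ε-productions: P → ε, B → ε
So P, B are immediately nullable.
Every non-terminal is now nullable.
Nullable = { 'B', 'P' }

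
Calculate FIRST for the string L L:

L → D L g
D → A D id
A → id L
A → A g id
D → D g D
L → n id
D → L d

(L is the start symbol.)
{ 'id', 'n' }

FIRST sets of the non-terminals involved (from the grammar, by fixed-point iteration):
  FIRST(L) = { 'id', 'n' }

To compute FIRST(L L), process the symbols left to right:
Symbol L is a non-terminal. Add FIRST(L) \ {ε} = { 'id', 'n' }
L is not nullable (ε ∉ FIRST(L)), so stop here.
FIRST(L L) = { 'id', 'n' }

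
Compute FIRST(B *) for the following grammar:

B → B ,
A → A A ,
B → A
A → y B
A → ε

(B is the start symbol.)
FIRST sets of the non-terminals involved (from the grammar, by fixed-point iteration):
  FIRST(B) = { ',', 'y', ε }

To compute FIRST(B *), process the symbols left to right:
Symbol B is a non-terminal. Add FIRST(B) \ {ε} = { ',', 'y' }
B is nullable (ε ∈ FIRST(B)), continue to the next symbol.
Symbol * is a terminal. Add '*' and stop.
FIRST(B *) = { '*', ',', 'y' }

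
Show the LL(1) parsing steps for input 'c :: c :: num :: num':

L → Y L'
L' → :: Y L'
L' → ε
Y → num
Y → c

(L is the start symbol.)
LL(1) parsing maintains a stack (initially the start symbol over $) and the input. At each step: if the stack top is a terminal, match it against the current input token; if it is a non-terminal N, replace it with the RHS of M[N, lookahead] (the unique production whose predict set contains the lookahead).

Stack is shown with the top on the left.

Stack      Input                   Action
-----------------------------------------
L $        c :: c :: num :: num $  output L → Y L'
Y L' $     c :: c :: num :: num $  output Y → c
c L' $     c :: c :: num :: num $  match 'c'
L' $       :: c :: num :: num $    output L' → :: Y L'
:: Y L' $  :: c :: num :: num $    match '::'
Y L' $     c :: num :: num $       output Y → c
c L' $     c :: num :: num $       match 'c'
L' $       :: num :: num $         output L' → :: Y L'
:: Y L' $  :: num :: num $         match '::'
Y L' $     num :: num $            output Y → num
num L' $   num :: num $            match 'num'
L' $       :: num $                output L' → :: Y L'
:: Y L' $  :: num $                match '::'
Y L' $     num $                   output Y → num
num L' $   num $                   match 'num'
L' $       $                       output L' → ε
$          $                       accept

The string is accepted.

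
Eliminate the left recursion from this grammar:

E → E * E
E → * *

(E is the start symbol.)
E is directly left-recursive. The standard transformation for
  A → A α₁ | ... | A α_m | β₁ | ... | β_n
is
  A  → β₁ A' | ... | β_n A'
  A' → α₁ A' | ... | α_m A' | ε

E → * * becomes E → * * E'
E → E * E becomes E' → * E E'
Add E' → ε

Resulting grammar:
E → * * E'
E' → * E E'
E' → ε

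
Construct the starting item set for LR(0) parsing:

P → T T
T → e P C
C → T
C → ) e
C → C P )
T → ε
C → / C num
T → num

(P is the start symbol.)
{ [P → . T T], [P' → . P], [T → . e P C], [T → . num], [T → .] }

First, augment the grammar with P' → P
I₀ = CLOSURE({ [P' → . P] }):
  [P' → . P] has the dot before P: add [P → . T T]
  [P → . T T] has the dot before T: add [T → . e P C], [T → .], [T → . num]
No further items can be added.

I₀ = { [P → . T T], [P' → . P], [T → . e P C], [T → . num], [T → .] }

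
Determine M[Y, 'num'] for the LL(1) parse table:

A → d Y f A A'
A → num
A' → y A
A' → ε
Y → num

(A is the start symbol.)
To find M[Y, 'num'], we find productions for Y where 'num' is in the predict set (PREDICT(N → α) = (FIRST(α) \ {ε}) ∪ (FOLLOW(N) if α ⇒* ε)).

Y → num: PREDICT = { 'num' }
  'num' is in predict set, so this production goes in M[Y, 'num']

M[Y, 'num'] = Y → num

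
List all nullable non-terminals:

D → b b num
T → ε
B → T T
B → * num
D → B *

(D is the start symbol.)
A non-terminal is nullable if it can derive ε (the empty string): either it has an ε-production, or it has a production whose right-hand side consists entirely of nullable non-terminals.

ε-productions: T → ε
So T is immediately nullable.
B → T T: every symbol on the right is nullable, so B is nullable too.
No further non-terminal can be added: every production for the remaining non-terminals contains a terminal or a non-nullable non-terminal.
Nullable = { 'B', 'T' }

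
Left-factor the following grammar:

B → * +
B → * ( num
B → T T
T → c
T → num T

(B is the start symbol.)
Left-factoring transforms A → αβ₁ | αβ₂ into A → αA' and A' → β₁ | β₂
(α is the longest common prefix among the alternatives). Repeat until
no nonterminal has two alternatives with a common prefix.

Round 1: B has alternatives sharing prefix '*'. Introduce B': B → * B'
  Add: B' → +
  Add: B' → ( num

No remaining common prefixes — done.

Resulting grammar:
B → * B'
B' → +
B' → ( num
B → T T
T → c
T → num T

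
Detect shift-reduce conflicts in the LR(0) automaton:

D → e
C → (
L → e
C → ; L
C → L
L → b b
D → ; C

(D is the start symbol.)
No shift-reduce conflicts

Augment with D' → D and build the canonical LR(0) collection (I0 = CLOSURE({[D' → . D]}), then GOTO on every symbol after a dot until no new states appear). It has 12 states:
  I0: { [D → . ; C], [D → . e], [D' → . D] }  — shift
  I1: { [C → . (], [C → . ; L], [C → . L], [D → ; . C], [L → . b b], [L → . e] }  — shift
  I2: { [D' → D .] }  — accept
  I3: { [D → e .] }  — reduce
  I4: { [C → ( .] }  — reduce
  I5: { [C → ; . L], [L → . b b], [L → . e] }  — shift
  I6: { [D → ; C .] }  — reduce
  I7: { [C → L .] }  — reduce
  I8: { [L → b . b] }  — shift
  I9: { [L → e .] }  — reduce
  I10: { [L → b b .] }  — reduce
  I11: { [C → ; L .] }  — reduce

No state contains both a complete item and a shift item.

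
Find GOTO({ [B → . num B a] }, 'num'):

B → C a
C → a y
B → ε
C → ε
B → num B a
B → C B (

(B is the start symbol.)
GOTO(I, 'num') = CLOSURE({ [A → αX.β] : [A → α.Xβ] ∈ I, X = 'num' })

Items with dot before 'num', with the dot advanced:
  [B → . num B a] → [B → num . B a]
Closure of the advanced items:
  [B → num . B a] has the dot before B: add [B → . C a], [B → .], [B → . num B a], [B → . C B (]
  [B → . C a] has the dot before C: add [C → . a y], [C → .]

GOTO = { [B → . C B (], [B → . C a], [B → . num B a], [B → .], [B → num . B a], [C → . a y], [C → .] }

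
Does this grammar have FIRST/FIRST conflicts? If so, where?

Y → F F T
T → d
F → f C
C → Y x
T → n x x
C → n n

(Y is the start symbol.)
No FIRST/FIRST conflicts.

A FIRST/FIRST conflict occurs when two productions N → α and N → β for the same non-terminal have FIRST(α) ∩ FIRST(β) ≠ ∅ (with ε ∈ FIRST of a nullable right-hand side, so two nullable alternatives also conflict).

FIRST sets of the non-terminals at (or reachable through a nullable prefix from) the front of some alternative:
  FIRST(Y) = { 'f' }

Productions for T:
  T → d: FIRST = { 'd' }
  T → n x x: FIRST = { 'n' }
Productions for C:
  C → Y x: FIRST = { 'f' }
  C → n n: FIRST = { 'n' }
Y, F have only one production, so no FIRST/FIRST conflict is possible there.

All alternatives of each non-terminal have pairwise disjoint FIRST sets.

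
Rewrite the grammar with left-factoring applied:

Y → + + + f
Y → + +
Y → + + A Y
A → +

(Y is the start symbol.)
Left-factoring transforms A → αβ₁ | αβ₂ into A → αA' and A' → β₁ | β₂
(α is the longest common prefix among the alternatives). Repeat until
no nonterminal has two alternatives with a common prefix.

Round 1: Y has alternatives sharing prefix '+ +'. Introduce Y': Y → + + Y'
  Add: Y' → + f
  Add: Y' → ε
  Add: Y' → A Y

No remaining common prefixes — done.

Resulting grammar:
Y → + + Y'
Y' → + f
Y' → ε
Y' → A Y
A → +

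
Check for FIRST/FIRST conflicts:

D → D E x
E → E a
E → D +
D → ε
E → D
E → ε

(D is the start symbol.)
A FIRST/FIRST conflict occurs when two productions N → α and N → β for the same non-terminal have FIRST(α) ∩ FIRST(β) ≠ ∅ (with ε ∈ FIRST of a nullable right-hand side, so two nullable alternatives also conflict).

FIRST sets of the non-terminals at (or reachable through a nullable prefix from) the front of some alternative:
  FIRST(D) = { '+', 'a', 'x', ε }
  FIRST(E) = { '+', 'a', 'x', ε }

Productions for D:
  D → D E x: FIRST = { '+', 'a', 'x' }
  D → ε: FIRST = { ε }
Productions for E:
  E → E a: FIRST = { '+', 'a', 'x' }
  E → D +: FIRST = { '+', 'a', 'x' }
  E → D: FIRST = { '+', 'a', 'x', ε }
  E → ε: FIRST = { ε }

Conflict for E: E → E a and E → D +
  Overlap: { '+', 'a', 'x' }
Conflict for E: E → E a and E → D
  Overlap: { '+', 'a', 'x' }
Conflict for E: E → D + and E → D
  Overlap: { '+', 'a', 'x' }
Conflict for E: E → D and E → ε
  Overlap: { ε }

Answer: Yes. E → E a / E → D '+' on { '+', 'a', 'x' }; E → E a / E → D on { '+', 'a', 'x' }; E → D '+' / E → D on { '+', 'a', 'x' }; E → D / E → ε on { ε }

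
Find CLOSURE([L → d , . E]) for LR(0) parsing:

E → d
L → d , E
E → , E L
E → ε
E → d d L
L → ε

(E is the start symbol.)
{ [E → . , E L], [E → . d d L], [E → . d], [E → .], [L → d , . E] }

Start with: [L → d , . E]
  [L → d , . E] has the dot before E: add [E → . d], [E → . , E L], [E → .], [E → . d d L]
No further items can be added.

CLOSURE = { [E → . , E L], [E → . d d L], [E → . d], [E → .], [L → d , . E] }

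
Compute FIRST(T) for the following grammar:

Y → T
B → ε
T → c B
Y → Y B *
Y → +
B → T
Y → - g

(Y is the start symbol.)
{ 'c' }

To compute FIRST(T), examine every production with T on the left-hand side, reading each right-hand side left to right until a non-nullable symbol is reached.

From T → c B:
  - c is a terminal: add 'c' and stop

Collecting: FIRST(T) = { 'c' }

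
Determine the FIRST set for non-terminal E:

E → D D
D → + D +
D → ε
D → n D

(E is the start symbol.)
{ '+', 'n', ε }

FIRST sets of the other non-terminals involved (by the same procedure, iterated to a fixed point):
  FIRST(D) = { '+', 'n', ε }

From E → D D:
  - D is a non-terminal: add FIRST(D) \ {ε} = { '+', 'n' }
    D is nullable, so continue to the next symbol
  - D is a non-terminal: add FIRST(D) \ {ε} = { '+', 'n' }
    D is nullable and nothing follows, so the whole right-hand side can vanish: ε ∈ FIRST(E)

Collecting: FIRST(E) = { '+', 'n', ε }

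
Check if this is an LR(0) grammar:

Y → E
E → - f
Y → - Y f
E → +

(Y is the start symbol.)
Augment with Y' → Y and build the canonical LR(0) collection (I0 = CLOSURE({[Y' → . Y]}), then GOTO on every symbol after a dot until no new states appear). It has 8 states:
  I0: { [E → . +], [E → . - f], [Y → . - Y f], [Y → . E], [Y' → . Y] }  — shift
  I1: { [E → + .] }  — reduce
  I2: { [E → - . f], [E → . +], [E → . - f], [Y → - . Y f], [Y → . - Y f], [Y → . E] }  — shift
  I3: { [Y → E .] }  — reduce
  I4: { [Y' → Y .] }  — accept
  I5: { [Y → - Y . f] }  — shift
  I6: { [E → - f .] }  — reduce
  I7: { [Y → - Y f .] }  — reduce

Every state is either a pure shift/goto state or contains exactly one complete item and nothing to shift — no conflicts. The grammar is LR(0).

Answer: Yes, the grammar is LR(0)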